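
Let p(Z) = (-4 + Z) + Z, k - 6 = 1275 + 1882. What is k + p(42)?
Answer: 3243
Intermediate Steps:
k = 3163 (k = 6 + (1275 + 1882) = 6 + 3157 = 3163)
p(Z) = -4 + 2*Z
k + p(42) = 3163 + (-4 + 2*42) = 3163 + (-4 + 84) = 3163 + 80 = 3243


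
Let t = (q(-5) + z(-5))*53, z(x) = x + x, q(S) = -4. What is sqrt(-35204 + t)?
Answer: 3*I*sqrt(3994) ≈ 189.59*I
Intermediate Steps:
z(x) = 2*x
t = -742 (t = (-4 + 2*(-5))*53 = (-4 - 10)*53 = -14*53 = -742)
sqrt(-35204 + t) = sqrt(-35204 - 742) = sqrt(-35946) = 3*I*sqrt(3994)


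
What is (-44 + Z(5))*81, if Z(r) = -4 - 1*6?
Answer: -4374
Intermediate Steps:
Z(r) = -10 (Z(r) = -4 - 6 = -10)
(-44 + Z(5))*81 = (-44 - 10)*81 = -54*81 = -4374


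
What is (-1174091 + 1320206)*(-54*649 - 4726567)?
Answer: -695743083495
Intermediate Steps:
(-1174091 + 1320206)*(-54*649 - 4726567) = 146115*(-35046 - 4726567) = 146115*(-4761613) = -695743083495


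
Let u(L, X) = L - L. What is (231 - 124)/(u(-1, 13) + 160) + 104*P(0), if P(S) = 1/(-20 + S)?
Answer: -145/32 ≈ -4.5313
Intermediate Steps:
u(L, X) = 0
(231 - 124)/(u(-1, 13) + 160) + 104*P(0) = (231 - 124)/(0 + 160) + 104/(-20 + 0) = 107/160 + 104/(-20) = 107*(1/160) + 104*(-1/20) = 107/160 - 26/5 = -145/32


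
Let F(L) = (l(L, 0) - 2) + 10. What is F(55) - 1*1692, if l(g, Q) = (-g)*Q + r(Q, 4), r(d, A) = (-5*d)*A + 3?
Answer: -1681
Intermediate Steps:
r(d, A) = 3 - 5*A*d (r(d, A) = -5*A*d + 3 = 3 - 5*A*d)
l(g, Q) = 3 - 20*Q - Q*g (l(g, Q) = (-g)*Q + (3 - 5*4*Q) = -Q*g + (3 - 20*Q) = 3 - 20*Q - Q*g)
F(L) = 11 (F(L) = ((3 - 20*0 - 1*0*L) - 2) + 10 = ((3 + 0 + 0) - 2) + 10 = (3 - 2) + 10 = 1 + 10 = 11)
F(55) - 1*1692 = 11 - 1*1692 = 11 - 1692 = -1681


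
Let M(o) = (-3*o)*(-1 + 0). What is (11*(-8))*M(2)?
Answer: -528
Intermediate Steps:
M(o) = 3*o (M(o) = -3*o*(-1) = 3*o)
(11*(-8))*M(2) = (11*(-8))*(3*2) = -88*6 = -528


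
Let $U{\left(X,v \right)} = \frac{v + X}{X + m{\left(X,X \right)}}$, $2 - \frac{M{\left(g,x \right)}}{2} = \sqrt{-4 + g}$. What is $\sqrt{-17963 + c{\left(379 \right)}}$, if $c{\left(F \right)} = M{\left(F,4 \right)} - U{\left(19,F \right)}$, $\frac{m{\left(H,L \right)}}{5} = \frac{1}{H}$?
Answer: $\frac{\sqrt{-602120874 - 334890 \sqrt{15}}}{183} \approx 134.23 i$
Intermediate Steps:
$m{\left(H,L \right)} = \frac{5}{H}$
$M{\left(g,x \right)} = 4 - 2 \sqrt{-4 + g}$
$U{\left(X,v \right)} = \frac{X + v}{X + \frac{5}{X}}$ ($U{\left(X,v \right)} = \frac{v + X}{X + \frac{5}{X}} = \frac{X + v}{X + \frac{5}{X}}$)
$c{\left(F \right)} = \frac{1103}{366} - 2 \sqrt{-4 + F} - \frac{19 F}{366}$ ($c{\left(F \right)} = \left(4 - 2 \sqrt{-4 + F}\right) - \frac{19 \left(19 + F\right)}{5 + 19^{2}} = \left(4 - 2 \sqrt{-4 + F}\right) - \frac{19 \left(19 + F\right)}{5 + 361} = \left(4 - 2 \sqrt{-4 + F}\right) - \frac{19 \left(19 + F\right)}{366} = \left(4 - 2 \sqrt{-4 + F}\right) - 19 \cdot \frac{1}{366} \left(19 + F\right) = \left(4 - 2 \sqrt{-4 + F}\right) - \left(\frac{361}{366} + \frac{19 F}{366}\right) = \frac{1103}{366} - 2 \sqrt{-4 + F} - \frac{19 F}{366}$)
$\sqrt{-17963 + c{\left(379 \right)}} = \sqrt{-17963 - \left(\frac{3049}{183} + 2 \sqrt{-4 + 379}\right)} = \sqrt{-17963 - \left(\frac{3049}{183} + 10 \sqrt{15}\right)} = \sqrt{- \frac{3290278}{183} - 10 \sqrt{15}}$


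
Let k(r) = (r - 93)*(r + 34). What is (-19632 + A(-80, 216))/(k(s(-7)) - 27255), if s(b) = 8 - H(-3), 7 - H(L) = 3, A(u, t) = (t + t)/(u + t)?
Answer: 333690/520829 ≈ 0.64069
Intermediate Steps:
A(u, t) = 2*t/(t + u) (A(u, t) = (2*t)/(t + u) = 2*t/(t + u))
H(L) = 4 (H(L) = 7 - 1*3 = 7 - 3 = 4)
s(b) = 4 (s(b) = 8 - 1*4 = 8 - 4 = 4)
k(r) = (-93 + r)*(34 + r)
(-19632 + A(-80, 216))/(k(s(-7)) - 27255) = (-19632 + 2*216/(216 - 80))/((-3162 + 4² - 59*4) - 27255) = (-19632 + 2*216/136)/((-3162 + 16 - 236) - 27255) = (-19632 + 2*216*(1/136))/(-3382 - 27255) = (-19632 + 54/17)/(-30637) = -333690/17*(-1/30637) = 333690/520829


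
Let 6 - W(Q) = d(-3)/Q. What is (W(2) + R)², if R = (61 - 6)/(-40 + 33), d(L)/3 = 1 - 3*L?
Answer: 13924/49 ≈ 284.16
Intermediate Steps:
d(L) = 3 - 9*L (d(L) = 3*(1 - 3*L) = 3 - 9*L)
W(Q) = 6 - 30/Q (W(Q) = 6 - (3 - 9*(-3))/Q = 6 - (3 + 27)/Q = 6 - 30/Q)
R = -55/7 (R = 55/(-7) = 55*(-⅐) = -55/7 ≈ -7.8571)
(W(2) + R)² = ((6 - 30/2) - 55/7)² = ((6 - 30*½) - 55/7)² = ((6 - 15) - 55/7)² = (-9 - 55/7)² = (-118/7)² = 13924/49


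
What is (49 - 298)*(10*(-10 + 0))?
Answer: 24900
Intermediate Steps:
(49 - 298)*(10*(-10 + 0)) = -2490*(-10) = -249*(-100) = 24900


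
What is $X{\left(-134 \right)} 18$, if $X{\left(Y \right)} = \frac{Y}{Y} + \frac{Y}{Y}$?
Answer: $36$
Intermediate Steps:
$X{\left(Y \right)} = 2$ ($X{\left(Y \right)} = 1 + 1 = 2$)
$X{\left(-134 \right)} 18 = 2 \cdot 18 = 36$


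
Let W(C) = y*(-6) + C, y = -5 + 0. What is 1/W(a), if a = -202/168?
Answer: 84/2419 ≈ 0.034725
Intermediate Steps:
y = -5
a = -101/84 (a = -202*1/168 = -101/84 ≈ -1.2024)
W(C) = 30 + C (W(C) = -5*(-6) + C = 30 + C)
1/W(a) = 1/(30 - 101/84) = 1/(2419/84) = 84/2419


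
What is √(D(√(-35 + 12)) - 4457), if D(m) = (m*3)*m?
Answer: I*√4526 ≈ 67.276*I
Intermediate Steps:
D(m) = 3*m² (D(m) = (3*m)*m = 3*m²)
√(D(√(-35 + 12)) - 4457) = √(3*(√(-35 + 12))² - 4457) = √(3*(√(-23))² - 4457) = √(3*(I*√23)² - 4457) = √(3*(-23) - 4457) = √(-69 - 4457) = √(-4526) = I*√4526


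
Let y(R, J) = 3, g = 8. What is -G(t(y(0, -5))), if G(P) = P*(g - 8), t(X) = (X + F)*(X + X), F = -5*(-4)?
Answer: 0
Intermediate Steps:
F = 20
t(X) = 2*X*(20 + X) (t(X) = (X + 20)*(X + X) = (20 + X)*(2*X) = 2*X*(20 + X))
G(P) = 0 (G(P) = P*(8 - 8) = P*0 = 0)
-G(t(y(0, -5))) = -1*0 = 0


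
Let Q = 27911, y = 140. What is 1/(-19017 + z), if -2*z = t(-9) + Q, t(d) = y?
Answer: -2/66085 ≈ -3.0264e-5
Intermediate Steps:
t(d) = 140
z = -28051/2 (z = -(140 + 27911)/2 = -½*28051 = -28051/2 ≈ -14026.)
1/(-19017 + z) = 1/(-19017 - 28051/2) = 1/(-66085/2) = -2/66085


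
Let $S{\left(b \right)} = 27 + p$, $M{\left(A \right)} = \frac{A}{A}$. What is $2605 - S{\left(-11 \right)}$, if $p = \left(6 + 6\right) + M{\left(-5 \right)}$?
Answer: $2565$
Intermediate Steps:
$M{\left(A \right)} = 1$
$p = 13$ ($p = \left(6 + 6\right) + 1 = 12 + 1 = 13$)
$S{\left(b \right)} = 40$ ($S{\left(b \right)} = 27 + 13 = 40$)
$2605 - S{\left(-11 \right)} = 2605 - 40 = 2565$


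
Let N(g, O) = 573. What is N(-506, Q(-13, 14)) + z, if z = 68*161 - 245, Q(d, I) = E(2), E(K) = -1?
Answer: 11276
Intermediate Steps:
Q(d, I) = -1
z = 10703 (z = 10948 - 245 = 10703)
N(-506, Q(-13, 14)) + z = 573 + 10703 = 11276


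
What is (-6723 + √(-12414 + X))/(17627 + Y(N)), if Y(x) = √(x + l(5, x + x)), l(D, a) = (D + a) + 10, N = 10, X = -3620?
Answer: -(6723 - I*√16034)/(17627 + 3*√5) ≈ -0.38126 + 0.0071809*I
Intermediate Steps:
l(D, a) = 10 + D + a
Y(x) = √(15 + 3*x) (Y(x) = √(x + (10 + 5 + (x + x))) = √(x + (10 + 5 + 2*x)) = √(x + (15 + 2*x)) = √(15 + 3*x))
(-6723 + √(-12414 + X))/(17627 + Y(N)) = (-6723 + √(-12414 - 3620))/(17627 + √(15 + 3*10)) = (-6723 + √(-16034))/(17627 + √(15 + 30)) = (-6723 + I*√16034)/(17627 + √45) = (-6723 + I*√16034)/(17627 + 3*√5)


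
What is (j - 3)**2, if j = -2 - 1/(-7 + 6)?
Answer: 16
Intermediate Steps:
j = -1 (j = -2 - 1/(-1) = -2 - 1*(-1) = -2 + 1 = -1)
(j - 3)**2 = (-1 - 3)**2 = (-4)**2 = 16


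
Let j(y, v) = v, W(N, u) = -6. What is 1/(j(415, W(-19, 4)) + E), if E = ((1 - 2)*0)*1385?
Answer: -⅙ ≈ -0.16667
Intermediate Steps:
E = 0 (E = -1*0*1385 = 0*1385 = 0)
1/(j(415, W(-19, 4)) + E) = 1/(-6 + 0) = 1/(-6) = -⅙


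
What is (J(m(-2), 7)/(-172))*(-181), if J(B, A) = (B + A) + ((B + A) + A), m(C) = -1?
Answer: 3439/172 ≈ 19.994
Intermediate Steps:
J(B, A) = 2*B + 3*A (J(B, A) = (A + B) + ((A + B) + A) = (A + B) + (B + 2*A) = 2*B + 3*A)
(J(m(-2), 7)/(-172))*(-181) = ((2*(-1) + 3*7)/(-172))*(-181) = -(-2 + 21)/172*(-181) = -1/172*19*(-181) = -19/172*(-181) = 3439/172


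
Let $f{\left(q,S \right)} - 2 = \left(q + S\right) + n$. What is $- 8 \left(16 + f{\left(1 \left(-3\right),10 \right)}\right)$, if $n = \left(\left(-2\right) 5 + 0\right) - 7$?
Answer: $-64$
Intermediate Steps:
$n = -17$ ($n = \left(-10 + 0\right) - 7 = -10 - 7 = -17$)
$f{\left(q,S \right)} = -15 + S + q$ ($f{\left(q,S \right)} = 2 - \left(17 - S - q\right) = 2 + \left(-17 + S + q\right) = -15 + S + q$)
$- 8 \left(16 + f{\left(1 \left(-3\right),10 \right)}\right) = - 8 \left(16 + \left(-15 + 10 + 1 \left(-3\right)\right)\right) = - 8 \left(16 - 8\right) = \left(-8\right) 8 = -64$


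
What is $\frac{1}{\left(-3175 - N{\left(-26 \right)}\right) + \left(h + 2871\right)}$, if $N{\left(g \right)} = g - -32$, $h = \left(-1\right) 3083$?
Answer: $- \frac{1}{3393} \approx -0.00029472$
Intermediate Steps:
$h = -3083$
$N{\left(g \right)} = 32 + g$ ($N{\left(g \right)} = g + 32 = 32 + g$)
$\frac{1}{\left(-3175 - N{\left(-26 \right)}\right) + \left(h + 2871\right)} = \frac{1}{\left(-3175 - \left(32 - 26\right)\right) + \left(-3083 + 2871\right)} = \frac{1}{\left(-3175 - 6\right) - 212} = \frac{1}{-3181 - 212} = \frac{1}{-3393} = - \frac{1}{3393}$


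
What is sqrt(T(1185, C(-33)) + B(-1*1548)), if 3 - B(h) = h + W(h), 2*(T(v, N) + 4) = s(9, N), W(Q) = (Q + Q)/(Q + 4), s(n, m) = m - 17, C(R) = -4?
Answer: sqrt(228633590)/386 ≈ 39.173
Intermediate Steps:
s(n, m) = -17 + m
W(Q) = 2*Q/(4 + Q) (W(Q) = (2*Q)/(4 + Q) = 2*Q/(4 + Q))
T(v, N) = -25/2 + N/2 (T(v, N) = -4 + (-17 + N)/2 = -4 + (-17/2 + N/2) = -25/2 + N/2)
B(h) = 3 - h - 2*h/(4 + h) (B(h) = 3 - (h + 2*h/(4 + h)) = 3 + (-h - 2*h/(4 + h)) = 3 - h - 2*h/(4 + h))
sqrt(T(1185, C(-33)) + B(-1*1548)) = sqrt((-25/2 + (1/2)*(-4)) + (12 - (-1*1548)**2 - (-3)*1548)/(4 - 1*1548)) = sqrt((-25/2 - 2) + (12 - 1*(-1548)**2 - 3*(-1548))/(4 - 1548)) = sqrt(-29/2 + (12 - 1*2396304 + 4644)/(-1544)) = sqrt(-29/2 - (12 - 2396304 + 4644)/1544) = sqrt(-29/2 - 1/1544*(-2391648)) = sqrt(-29/2 + 298956/193) = sqrt(592315/386) = sqrt(228633590)/386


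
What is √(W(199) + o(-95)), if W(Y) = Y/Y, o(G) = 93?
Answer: √94 ≈ 9.6954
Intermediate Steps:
W(Y) = 1
√(W(199) + o(-95)) = √(1 + 93) = √94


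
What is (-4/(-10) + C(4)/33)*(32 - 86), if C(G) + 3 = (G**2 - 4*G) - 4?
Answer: -558/55 ≈ -10.145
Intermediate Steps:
C(G) = -7 + G**2 - 4*G (C(G) = -3 + ((G**2 - 4*G) - 4) = -3 + (-4 + G**2 - 4*G) = -7 + G**2 - 4*G)
(-4/(-10) + C(4)/33)*(32 - 86) = (-4/(-10) + (-7 + 4**2 - 4*4)/33)*(32 - 86) = (-4*(-1/10) + (-7 + 16 - 16)*(1/33))*(-54) = (2/5 - 7*1/33)*(-54) = (2/5 - 7/33)*(-54) = (31/165)*(-54) = -558/55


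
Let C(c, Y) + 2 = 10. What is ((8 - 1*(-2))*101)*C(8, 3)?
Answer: 8080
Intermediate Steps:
C(c, Y) = 8 (C(c, Y) = -2 + 10 = 8)
((8 - 1*(-2))*101)*C(8, 3) = ((8 - 1*(-2))*101)*8 = ((8 + 2)*101)*8 = (10*101)*8 = 1010*8 = 8080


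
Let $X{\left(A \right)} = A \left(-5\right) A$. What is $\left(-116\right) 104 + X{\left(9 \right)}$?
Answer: $-12469$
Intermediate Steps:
$X{\left(A \right)} = - 5 A^{2}$ ($X{\left(A \right)} = - 5 A A = - 5 A^{2}$)
$\left(-116\right) 104 + X{\left(9 \right)} = \left(-116\right) 104 - 5 \cdot 9^{2} = -12064 - 405 = -12469$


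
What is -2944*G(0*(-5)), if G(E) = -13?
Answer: 38272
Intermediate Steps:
-2944*G(0*(-5)) = -2944*(-13) = 38272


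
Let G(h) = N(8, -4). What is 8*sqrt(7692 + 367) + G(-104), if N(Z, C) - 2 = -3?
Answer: -1 + 8*sqrt(8059) ≈ 717.18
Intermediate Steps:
N(Z, C) = -1 (N(Z, C) = 2 - 3 = -1)
G(h) = -1
8*sqrt(7692 + 367) + G(-104) = 8*sqrt(7692 + 367) - 1 = 8*sqrt(8059) - 1 = -1 + 8*sqrt(8059)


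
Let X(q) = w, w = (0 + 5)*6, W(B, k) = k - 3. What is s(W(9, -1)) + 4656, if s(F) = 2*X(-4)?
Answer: 4716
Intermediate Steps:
W(B, k) = -3 + k
w = 30 (w = 5*6 = 30)
X(q) = 30
s(F) = 60 (s(F) = 2*30 = 60)
s(W(9, -1)) + 4656 = 60 + 4656 = 4716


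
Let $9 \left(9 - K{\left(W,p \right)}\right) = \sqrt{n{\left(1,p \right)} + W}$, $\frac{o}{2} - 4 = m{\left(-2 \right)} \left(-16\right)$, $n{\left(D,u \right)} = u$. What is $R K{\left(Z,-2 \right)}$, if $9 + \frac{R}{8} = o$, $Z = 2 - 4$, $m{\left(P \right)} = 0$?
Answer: $-72 + \frac{16 i}{9} \approx -72.0 + 1.7778 i$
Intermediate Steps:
$Z = -2$
$o = 8$ ($o = 8 + 2 \cdot 0 \left(-16\right) = 8 + 2 \cdot 0 = 8 + 0 = 8$)
$R = -8$ ($R = -72 + 8 \cdot 8 = -72 + 64 = -8$)
$K{\left(W,p \right)} = 9 - \frac{\sqrt{W + p}}{9}$ ($K{\left(W,p \right)} = 9 - \frac{\sqrt{p + W}}{9} = 9 - \frac{\sqrt{W + p}}{9}$)
$R K{\left(Z,-2 \right)} = - 8 \left(9 - \frac{\sqrt{-2 - 2}}{9}\right) = - 8 \left(9 - \frac{\sqrt{-4}}{9}\right) = - 8 \left(9 - \frac{2 i}{9}\right) = -72 + \frac{16 i}{9}$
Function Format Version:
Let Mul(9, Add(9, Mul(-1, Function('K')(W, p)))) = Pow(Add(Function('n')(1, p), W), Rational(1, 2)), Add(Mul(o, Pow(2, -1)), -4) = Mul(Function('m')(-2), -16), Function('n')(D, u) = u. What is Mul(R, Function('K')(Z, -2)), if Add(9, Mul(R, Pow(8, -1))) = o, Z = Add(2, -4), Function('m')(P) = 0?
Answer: Add(-72, Mul(Rational(16, 9), I)) ≈ Add(-72.000, Mul(1.7778, I))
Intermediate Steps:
Z = -2
o = 8 (o = Add(8, Mul(2, Mul(0, -16))) = Add(8, Mul(2, 0)) = Add(8, 0) = 8)
R = -8 (R = Add(-72, Mul(8, 8)) = Add(-72, 64) = -8)
Function('K')(W, p) = Add(9, Mul(Rational(-1, 9), Pow(Add(W, p), Rational(1, 2)))) (Function('K')(W, p) = Add(9, Mul(Rational(-1, 9), Pow(Add(p, W), Rational(1, 2)))) = Add(9, Mul(Rational(-1, 9), Pow(Add(W, p), Rational(1, 2)))))
Mul(R, Function('K')(Z, -2)) = Mul(-8, Add(9, Mul(Rational(-1, 9), Pow(Add(-2, -2), Rational(1, 2))))) = Mul(-8, Add(9, Mul(Rational(-1, 9), Pow(-4, Rational(1, 2))))) = Mul(-8, Add(9, Mul(Rational(-1, 9), Mul(2, I)))) = Mul(-8, Add(9, Mul(Rational(-2, 9), I))) = Add(-72, Mul(Rational(16, 9), I))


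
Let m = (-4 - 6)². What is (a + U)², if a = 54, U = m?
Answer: 23716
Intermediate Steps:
m = 100 (m = (-10)² = 100)
U = 100
(a + U)² = (54 + 100)² = 154² = 23716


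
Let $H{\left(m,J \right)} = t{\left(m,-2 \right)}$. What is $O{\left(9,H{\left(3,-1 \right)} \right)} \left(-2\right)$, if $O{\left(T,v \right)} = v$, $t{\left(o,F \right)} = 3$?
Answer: $-6$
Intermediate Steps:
$H{\left(m,J \right)} = 3$
$O{\left(9,H{\left(3,-1 \right)} \right)} \left(-2\right) = 3 \left(-2\right) = -6$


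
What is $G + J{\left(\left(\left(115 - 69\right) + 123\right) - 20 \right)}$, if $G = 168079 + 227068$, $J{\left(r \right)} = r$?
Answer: $395296$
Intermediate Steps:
$G = 395147$
$G + J{\left(\left(\left(115 - 69\right) + 123\right) - 20 \right)} = 395147 + \left(\left(\left(115 - 69\right) + 123\right) - 20\right) = 395147 + \left(\left(46 + 123\right) - 20\right) = 395147 + \left(169 - 20\right) = 395147 + 149 = 395296$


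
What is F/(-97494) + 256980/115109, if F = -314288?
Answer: 30615692756/5611218423 ≈ 5.4562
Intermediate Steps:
F/(-97494) + 256980/115109 = -314288/(-97494) + 256980/115109 = -314288*(-1/97494) + 256980*(1/115109) = 157144/48747 + 256980/115109 = 30615692756/5611218423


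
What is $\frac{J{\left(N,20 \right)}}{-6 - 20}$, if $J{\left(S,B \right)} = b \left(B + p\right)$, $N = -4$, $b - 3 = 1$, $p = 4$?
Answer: $- \frac{48}{13} \approx -3.6923$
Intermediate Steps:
$b = 4$ ($b = 3 + 1 = 4$)
$J{\left(S,B \right)} = 16 + 4 B$ ($J{\left(S,B \right)} = 4 \left(B + 4\right) = 4 \left(4 + B\right) = 16 + 4 B$)
$\frac{J{\left(N,20 \right)}}{-6 - 20} = \frac{16 + 4 \cdot 20}{-6 - 20} = \frac{16 + 80}{-26} = \left(- \frac{1}{26}\right) 96 = - \frac{48}{13}$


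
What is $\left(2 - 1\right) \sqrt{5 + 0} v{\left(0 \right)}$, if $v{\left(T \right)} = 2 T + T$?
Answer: $0$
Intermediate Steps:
$v{\left(T \right)} = 3 T$
$\left(2 - 1\right) \sqrt{5 + 0} v{\left(0 \right)} = \left(2 - 1\right) \sqrt{5 + 0} \cdot 3 \cdot 0 = \left(2 - 1\right) \sqrt{5} \cdot 0 = 1 \sqrt{5} \cdot 0 = \sqrt{5} \cdot 0 = 0$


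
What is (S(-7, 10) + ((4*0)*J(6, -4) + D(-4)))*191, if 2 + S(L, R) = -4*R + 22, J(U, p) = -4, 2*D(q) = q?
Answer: -4202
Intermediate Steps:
D(q) = q/2
S(L, R) = 20 - 4*R (S(L, R) = -2 + (-4*R + 22) = -2 + (22 - 4*R) = 20 - 4*R)
(S(-7, 10) + ((4*0)*J(6, -4) + D(-4)))*191 = ((20 - 4*10) + ((4*0)*(-4) + (1/2)*(-4)))*191 = ((20 - 40) + (0*(-4) - 2))*191 = (-20 + (0 - 2))*191 = (-20 - 2)*191 = -22*191 = -4202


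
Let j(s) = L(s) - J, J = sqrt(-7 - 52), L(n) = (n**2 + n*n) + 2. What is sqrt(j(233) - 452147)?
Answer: sqrt(-343567 - I*sqrt(59)) ≈ 0.007 - 586.15*I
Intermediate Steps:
L(n) = 2 + 2*n**2 (L(n) = (n**2 + n**2) + 2 = 2*n**2 + 2 = 2 + 2*n**2)
J = I*sqrt(59) (J = sqrt(-59) = I*sqrt(59) ≈ 7.6811*I)
j(s) = 2 + 2*s**2 - I*sqrt(59) (j(s) = (2 + 2*s**2) - I*sqrt(59) = 2 + 2*s**2 - I*sqrt(59))
sqrt(j(233) - 452147) = sqrt((2 + 2*233**2 - I*sqrt(59)) - 452147) = sqrt((2 + 2*54289 - I*sqrt(59)) - 452147) = sqrt((2 + 108578 - I*sqrt(59)) - 452147) = sqrt((108580 - I*sqrt(59)) - 452147) = sqrt(-343567 - I*sqrt(59))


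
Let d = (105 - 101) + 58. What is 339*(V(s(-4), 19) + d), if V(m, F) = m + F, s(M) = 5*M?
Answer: 20679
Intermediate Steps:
d = 62 (d = 4 + 58 = 62)
V(m, F) = F + m
339*(V(s(-4), 19) + d) = 339*((19 + 5*(-4)) + 62) = 339*((19 - 20) + 62) = 339*(-1 + 62) = 339*61 = 20679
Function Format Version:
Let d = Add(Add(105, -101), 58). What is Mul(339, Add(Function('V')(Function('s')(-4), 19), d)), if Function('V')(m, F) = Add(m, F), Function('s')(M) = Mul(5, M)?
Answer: 20679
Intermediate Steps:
d = 62 (d = Add(4, 58) = 62)
Function('V')(m, F) = Add(F, m)
Mul(339, Add(Function('V')(Function('s')(-4), 19), d)) = Mul(339, Add(Add(19, Mul(5, -4)), 62)) = Mul(339, Add(Add(19, -20), 62)) = Mul(339, Add(-1, 62)) = Mul(339, 61) = 20679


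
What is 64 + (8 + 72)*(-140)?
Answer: -11136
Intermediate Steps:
64 + (8 + 72)*(-140) = 64 + 80*(-140) = 64 - 11200 = -11136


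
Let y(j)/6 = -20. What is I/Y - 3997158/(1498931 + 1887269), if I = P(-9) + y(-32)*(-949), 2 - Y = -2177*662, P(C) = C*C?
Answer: -223946393317/203337923800 ≈ -1.1014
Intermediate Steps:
P(C) = C²
Y = 1441176 (Y = 2 - (-2177)*662 = 2 - 1*(-1441174) = 2 + 1441174 = 1441176)
y(j) = -120 (y(j) = 6*(-20) = -120)
I = 113961 (I = (-9)² - 120*(-949) = 81 + 113880 = 113961)
I/Y - 3997158/(1498931 + 1887269) = 113961/1441176 - 3997158/(1498931 + 1887269) = 113961*(1/1441176) - 3997158/3386200 = 37987/480392 - 3997158*1/3386200 = 37987/480392 - 1998579/1693100 = -223946393317/203337923800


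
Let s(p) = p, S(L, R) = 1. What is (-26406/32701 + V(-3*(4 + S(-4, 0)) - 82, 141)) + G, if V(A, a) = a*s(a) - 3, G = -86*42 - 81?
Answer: 529239279/32701 ≈ 16184.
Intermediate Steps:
G = -3693 (G = -3612 - 81 = -3693)
V(A, a) = -3 + a² (V(A, a) = a*a - 3 = a² - 3 = -3 + a²)
(-26406/32701 + V(-3*(4 + S(-4, 0)) - 82, 141)) + G = (-26406/32701 + (-3 + 141²)) - 3693 = (-26406*1/32701 + (-3 + 19881)) - 3693 = (-26406/32701 + 19878) - 3693 = 650004072/32701 - 3693 = 529239279/32701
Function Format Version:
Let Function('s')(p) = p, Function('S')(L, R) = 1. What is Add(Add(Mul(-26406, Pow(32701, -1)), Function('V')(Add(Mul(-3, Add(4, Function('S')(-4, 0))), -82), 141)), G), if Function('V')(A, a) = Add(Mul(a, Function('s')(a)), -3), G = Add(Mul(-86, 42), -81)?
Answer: Rational(529239279, 32701) ≈ 16184.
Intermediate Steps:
G = -3693 (G = Add(-3612, -81) = -3693)
Function('V')(A, a) = Add(-3, Pow(a, 2)) (Function('V')(A, a) = Add(Mul(a, a), -3) = Add(Pow(a, 2), -3) = Add(-3, Pow(a, 2)))
Add(Add(Mul(-26406, Pow(32701, -1)), Function('V')(Add(Mul(-3, Add(4, Function('S')(-4, 0))), -82), 141)), G) = Add(Add(Mul(-26406, Pow(32701, -1)), Add(-3, Pow(141, 2))), -3693) = Add(Add(Mul(-26406, Rational(1, 32701)), Add(-3, 19881)), -3693) = Add(Add(Rational(-26406, 32701), 19878), -3693) = Add(Rational(650004072, 32701), -3693) = Rational(529239279, 32701)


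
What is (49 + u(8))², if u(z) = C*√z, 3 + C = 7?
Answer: 2529 + 784*√2 ≈ 3637.7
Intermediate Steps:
C = 4 (C = -3 + 7 = 4)
u(z) = 4*√z
(49 + u(8))² = (49 + 4*√8)² = (49 + 4*(2*√2))² = (49 + 8*√2)²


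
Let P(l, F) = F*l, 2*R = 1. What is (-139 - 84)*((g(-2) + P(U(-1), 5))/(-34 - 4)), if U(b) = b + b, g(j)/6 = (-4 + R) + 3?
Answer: -2899/38 ≈ -76.289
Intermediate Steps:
R = 1/2 (R = (1/2)*1 = 1/2 ≈ 0.50000)
g(j) = -3 (g(j) = 6*((-4 + 1/2) + 3) = 6*(-7/2 + 3) = 6*(-1/2) = -3)
U(b) = 2*b
(-139 - 84)*((g(-2) + P(U(-1), 5))/(-34 - 4)) = (-139 - 84)*((-3 + 5*(2*(-1)))/(-34 - 4)) = -223*(-3 + 5*(-2))/(-38) = -223*(-3 - 10)*(-1)/38 = -(-2899)*(-1)/38 = -223*13/38 = -2899/38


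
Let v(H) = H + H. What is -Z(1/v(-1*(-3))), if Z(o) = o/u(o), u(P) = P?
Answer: -1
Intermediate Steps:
v(H) = 2*H
Z(o) = 1 (Z(o) = o/o = 1)
-Z(1/v(-1*(-3))) = -1*1 = -1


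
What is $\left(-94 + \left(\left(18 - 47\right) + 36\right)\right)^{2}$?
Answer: $7569$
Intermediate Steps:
$\left(-94 + \left(\left(18 - 47\right) + 36\right)\right)^{2} = \left(-94 + \left(-29 + 36\right)\right)^{2} = \left(-94 + 7\right)^{2} = \left(-87\right)^{2} = 7569$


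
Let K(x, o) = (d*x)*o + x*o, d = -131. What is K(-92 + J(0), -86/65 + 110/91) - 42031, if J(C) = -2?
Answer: -303993/7 ≈ -43428.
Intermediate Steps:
K(x, o) = -130*o*x (K(x, o) = (-131*x)*o + x*o = -131*o*x + o*x = -130*o*x)
K(-92 + J(0), -86/65 + 110/91) - 42031 = -130*(-86/65 + 110/91)*(-92 - 2) - 42031 = -130*(-86*1/65 + 110*(1/91))*(-94) - 42031 = -130*(-86/65 + 110/91)*(-94) - 42031 = -130*(-4/35)*(-94) - 42031 = -9776/7 - 42031 = -303993/7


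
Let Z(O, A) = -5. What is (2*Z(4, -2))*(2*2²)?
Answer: -80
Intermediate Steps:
(2*Z(4, -2))*(2*2²) = (2*(-5))*(2*2²) = -20*4 = -10*8 = -80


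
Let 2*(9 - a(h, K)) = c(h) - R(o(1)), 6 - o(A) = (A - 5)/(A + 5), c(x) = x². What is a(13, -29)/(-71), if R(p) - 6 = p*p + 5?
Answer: 430/639 ≈ 0.67293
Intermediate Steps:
o(A) = 6 - (-5 + A)/(5 + A) (o(A) = 6 - (A - 5)/(A + 5) = 6 - (-5 + A)/(5 + A))
R(p) = 11 + p² (R(p) = 6 + (p*p + 5) = 6 + (p² + 5) = 6 + (5 + p²) = 11 + p²)
a(h, K) = 661/18 - h²/2 (a(h, K) = 9 - (h² - (11 + (5*(7 + 1)/(5 + 1))²))/2 = 9 - (h² - (11 + (5*8/6)²))/2 = 9 - (h² - (11 + (5*(⅙)*8)²))/2 = 9 - (h² - (11 + (20/3)²))/2 = 9 - (h² - (11 + 400/9))/2 = 9 - (h² - 1*499/9)/2 = 9 - (h² - 499/9)/2 = 9 - (-499/9 + h²)/2 = 9 + (499/18 - h²/2) = 661/18 - h²/2)
a(13, -29)/(-71) = (661/18 - ½*13²)/(-71) = (661/18 - ½*169)*(-1/71) = (661/18 - 169/2)*(-1/71) = -430/9*(-1/71) = 430/639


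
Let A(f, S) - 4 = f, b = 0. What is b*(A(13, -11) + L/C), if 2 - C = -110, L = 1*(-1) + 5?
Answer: 0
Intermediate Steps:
A(f, S) = 4 + f
L = 4 (L = -1 + 5 = 4)
C = 112 (C = 2 - 1*(-110) = 2 + 110 = 112)
b*(A(13, -11) + L/C) = 0*((4 + 13) + 4/112) = 0*(17 + 4*(1/112)) = 0*(17 + 1/28) = 0*(477/28) = 0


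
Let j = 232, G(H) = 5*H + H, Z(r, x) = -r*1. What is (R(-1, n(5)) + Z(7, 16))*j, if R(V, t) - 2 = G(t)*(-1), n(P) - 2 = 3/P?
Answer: -23896/5 ≈ -4779.2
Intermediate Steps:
Z(r, x) = -r
n(P) = 2 + 3/P
G(H) = 6*H
R(V, t) = 2 - 6*t (R(V, t) = 2 + (6*t)*(-1) = 2 - 6*t)
(R(-1, n(5)) + Z(7, 16))*j = ((2 - 6*(2 + 3/5)) - 1*7)*232 = ((2 - 6*(2 + 3*(⅕))) - 7)*232 = ((2 - 6*(2 + ⅗)) - 7)*232 = ((2 - 6*13/5) - 7)*232 = ((2 - 78/5) - 7)*232 = (-68/5 - 7)*232 = -103/5*232 = -23896/5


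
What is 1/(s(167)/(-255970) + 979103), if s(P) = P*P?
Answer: 255970/250620967021 ≈ 1.0213e-6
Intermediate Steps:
s(P) = P**2
1/(s(167)/(-255970) + 979103) = 1/(167**2/(-255970) + 979103) = 1/(27889*(-1/255970) + 979103) = 1/(-27889/255970 + 979103) = 1/(250620967021/255970) = 255970/250620967021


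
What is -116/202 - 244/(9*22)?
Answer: -18064/9999 ≈ -1.8066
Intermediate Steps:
-116/202 - 244/(9*22) = -116*1/202 - 244/198 = -58/101 - 244*1/198 = -58/101 - 122/99 = -18064/9999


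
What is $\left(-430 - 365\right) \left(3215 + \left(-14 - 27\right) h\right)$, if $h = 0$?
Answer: $-2555925$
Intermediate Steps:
$\left(-430 - 365\right) \left(3215 + \left(-14 - 27\right) h\right) = \left(-430 - 365\right) \left(3215 + \left(-14 - 27\right) 0\right) = - 795 \left(3215 - 0\right) = - 795 \left(3215 + 0\right) = \left(-795\right) 3215 = -2555925$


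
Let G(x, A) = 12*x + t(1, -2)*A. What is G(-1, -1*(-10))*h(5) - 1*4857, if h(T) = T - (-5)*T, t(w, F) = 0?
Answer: -5217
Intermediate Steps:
G(x, A) = 12*x (G(x, A) = 12*x + 0*A = 12*x + 0 = 12*x)
h(T) = 6*T (h(T) = T + 5*T = 6*T)
G(-1, -1*(-10))*h(5) - 1*4857 = (12*(-1))*(6*5) - 1*4857 = -12*30 - 4857 = -360 - 4857 = -5217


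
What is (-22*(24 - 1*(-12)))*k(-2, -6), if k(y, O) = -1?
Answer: 792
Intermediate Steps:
(-22*(24 - 1*(-12)))*k(-2, -6) = -22*(24 - 1*(-12))*(-1) = -22*(24 + 12)*(-1) = -22*36*(-1) = -792*(-1) = 792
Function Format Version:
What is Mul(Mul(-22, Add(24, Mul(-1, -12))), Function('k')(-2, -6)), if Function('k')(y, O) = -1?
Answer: 792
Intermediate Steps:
Mul(Mul(-22, Add(24, Mul(-1, -12))), Function('k')(-2, -6)) = Mul(Mul(-22, Add(24, Mul(-1, -12))), -1) = Mul(Mul(-22, Add(24, 12)), -1) = Mul(Mul(-22, 36), -1) = Mul(-792, -1) = 792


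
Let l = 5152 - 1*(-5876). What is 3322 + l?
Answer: 14350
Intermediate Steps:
l = 11028 (l = 5152 + 5876 = 11028)
3322 + l = 3322 + 11028 = 14350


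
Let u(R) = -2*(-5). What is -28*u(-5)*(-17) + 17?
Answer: 4777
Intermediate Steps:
u(R) = 10
-28*u(-5)*(-17) + 17 = -280*(-17) + 17 = -28*(-170) + 17 = 4760 + 17 = 4777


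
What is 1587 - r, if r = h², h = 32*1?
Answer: 563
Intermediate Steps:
h = 32
r = 1024 (r = 32² = 1024)
1587 - r = 1587 - 1*1024 = 1587 - 1024 = 563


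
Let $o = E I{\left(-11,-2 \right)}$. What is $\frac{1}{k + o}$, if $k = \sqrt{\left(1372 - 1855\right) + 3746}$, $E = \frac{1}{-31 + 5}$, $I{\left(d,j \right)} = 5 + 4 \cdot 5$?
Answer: $\frac{650}{2205163} + \frac{676 \sqrt{3263}}{2205163} \approx 0.017806$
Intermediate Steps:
$I{\left(d,j \right)} = 25$ ($I{\left(d,j \right)} = 5 + 20 = 25$)
$E = - \frac{1}{26}$ ($E = \frac{1}{-26} = - \frac{1}{26} \approx -0.038462$)
$o = - \frac{25}{26}$ ($o = \left(- \frac{1}{26}\right) 25 = - \frac{25}{26} \approx -0.96154$)
$k = \sqrt{3263}$ ($k = \sqrt{\left(1372 - 1855\right) + 3746} = \sqrt{-483 + 3746} = \sqrt{3263} \approx 57.123$)
$\frac{1}{k + o} = \frac{1}{\sqrt{3263} - \frac{25}{26}} = \frac{1}{- \frac{25}{26} + \sqrt{3263}}$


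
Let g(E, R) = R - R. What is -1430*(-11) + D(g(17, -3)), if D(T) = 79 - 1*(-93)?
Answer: 15902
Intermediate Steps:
g(E, R) = 0
D(T) = 172 (D(T) = 79 + 93 = 172)
-1430*(-11) + D(g(17, -3)) = -1430*(-11) + 172 = 15730 + 172 = 15902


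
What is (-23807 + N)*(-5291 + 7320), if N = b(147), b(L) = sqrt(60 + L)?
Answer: -48304403 + 6087*sqrt(23) ≈ -4.8275e+7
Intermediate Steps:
N = 3*sqrt(23) (N = sqrt(60 + 147) = sqrt(207) = 3*sqrt(23) ≈ 14.387)
(-23807 + N)*(-5291 + 7320) = (-23807 + 3*sqrt(23))*(-5291 + 7320) = (-23807 + 3*sqrt(23))*2029 = -48304403 + 6087*sqrt(23)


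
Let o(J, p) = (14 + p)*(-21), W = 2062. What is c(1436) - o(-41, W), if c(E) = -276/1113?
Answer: 16174024/371 ≈ 43596.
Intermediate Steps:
c(E) = -92/371 (c(E) = -276*1/1113 = -92/371)
o(J, p) = -294 - 21*p
c(1436) - o(-41, W) = -92/371 - (-294 - 21*2062) = -92/371 - (-294 - 43302) = -92/371 - 1*(-43596) = -92/371 + 43596 = 16174024/371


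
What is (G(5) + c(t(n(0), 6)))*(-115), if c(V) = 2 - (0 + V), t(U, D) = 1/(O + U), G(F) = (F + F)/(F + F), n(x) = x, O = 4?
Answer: -1265/4 ≈ -316.25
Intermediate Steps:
G(F) = 1 (G(F) = (2*F)/((2*F)) = (2*F)*(1/(2*F)) = 1)
t(U, D) = 1/(4 + U)
c(V) = 2 - V
(G(5) + c(t(n(0), 6)))*(-115) = (1 + (2 - 1/(4 + 0)))*(-115) = (1 + (2 - 1/4))*(-115) = (1 + (2 - 1*¼))*(-115) = (1 + (2 - ¼))*(-115) = (1 + 7/4)*(-115) = (11/4)*(-115) = -1265/4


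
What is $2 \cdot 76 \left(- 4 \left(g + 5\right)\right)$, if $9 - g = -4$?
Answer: $-10944$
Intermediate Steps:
$g = 13$ ($g = 9 - -4 = 9 + 4 = 13$)
$2 \cdot 76 \left(- 4 \left(g + 5\right)\right) = 2 \cdot 76 \left(- 4 \left(13 + 5\right)\right) = 2 \cdot 76 \left(\left(-4\right) 18\right) = 2 \cdot 76 \left(-72\right) = 2 \left(-5472\right) = -10944$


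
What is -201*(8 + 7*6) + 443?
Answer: -9607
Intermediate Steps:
-201*(8 + 7*6) + 443 = -201*(8 + 42) + 443 = -201*50 + 443 = -10050 + 443 = -9607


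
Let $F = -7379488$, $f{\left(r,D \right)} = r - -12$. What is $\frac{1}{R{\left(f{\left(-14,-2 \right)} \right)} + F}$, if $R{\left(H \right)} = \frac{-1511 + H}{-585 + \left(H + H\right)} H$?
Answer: $- \frac{589}{4346521458} \approx -1.3551 \cdot 10^{-7}$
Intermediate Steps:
$f{\left(r,D \right)} = 12 + r$ ($f{\left(r,D \right)} = r + 12 = 12 + r$)
$R{\left(H \right)} = \frac{H \left(-1511 + H\right)}{-585 + 2 H}$ ($R{\left(H \right)} = \frac{-1511 + H}{-585 + 2 H} H = \frac{H \left(-1511 + H\right)}{-585 + 2 H}$)
$\frac{1}{R{\left(f{\left(-14,-2 \right)} \right)} + F} = \frac{1}{\frac{\left(12 - 14\right) \left(-1511 + \left(12 - 14\right)\right)}{-585 + 2 \left(12 - 14\right)} - 7379488} = \frac{1}{- \frac{2 \left(-1511 - 2\right)}{-585 + 2 \left(-2\right)} - 7379488} = \frac{1}{\left(-2\right) \frac{1}{-585 - 4} \left(-1513\right) - 7379488} = \frac{1}{\left(-2\right) \frac{1}{-589} \left(-1513\right) - 7379488} = \frac{1}{\left(-2\right) \left(- \frac{1}{589}\right) \left(-1513\right) - 7379488} = \frac{1}{- \frac{3026}{589} - 7379488} = \frac{1}{- \frac{4346521458}{589}} = - \frac{589}{4346521458}$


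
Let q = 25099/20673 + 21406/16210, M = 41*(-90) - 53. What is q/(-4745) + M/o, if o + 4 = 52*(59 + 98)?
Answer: -198621731116001/432505505671200 ≈ -0.45924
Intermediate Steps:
M = -3743 (M = -3690 - 53 = -3743)
q = 424690514/167554665 (q = 25099*(1/20673) + 21406*(1/16210) = 25099/20673 + 10703/8105 = 424690514/167554665 ≈ 2.5346)
o = 8160 (o = -4 + 52*(59 + 98) = -4 + 52*157 = -4 + 8164 = 8160)
q/(-4745) + M/o = (424690514/167554665)/(-4745) - 3743/8160 = (424690514/167554665)*(-1/4745) - 3743*1/8160 = -424690514/795046885425 - 3743/8160 = -198621731116001/432505505671200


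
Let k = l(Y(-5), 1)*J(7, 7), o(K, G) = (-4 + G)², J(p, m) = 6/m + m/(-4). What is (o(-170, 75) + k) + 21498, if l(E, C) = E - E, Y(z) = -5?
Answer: 26539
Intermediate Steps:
l(E, C) = 0
J(p, m) = 6/m - m/4 (J(p, m) = 6/m + m*(-¼) = 6/m - m/4)
k = 0 (k = 0*(6/7 - ¼*7) = 0*(6*(⅐) - 7/4) = 0*(6/7 - 7/4) = 0*(-25/28) = 0)
(o(-170, 75) + k) + 21498 = ((-4 + 75)² + 0) + 21498 = (71² + 0) + 21498 = (5041 + 0) + 21498 = 5041 + 21498 = 26539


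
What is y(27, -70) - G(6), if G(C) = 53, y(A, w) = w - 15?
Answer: -138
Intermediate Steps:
y(A, w) = -15 + w
y(27, -70) - G(6) = (-15 - 70) - 1*53 = -85 - 53 = -138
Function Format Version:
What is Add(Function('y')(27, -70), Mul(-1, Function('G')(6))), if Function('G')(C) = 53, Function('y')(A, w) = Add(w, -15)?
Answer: -138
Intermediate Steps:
Function('y')(A, w) = Add(-15, w)
Add(Function('y')(27, -70), Mul(-1, Function('G')(6))) = Add(Add(-15, -70), Mul(-1, 53)) = Add(-85, -53) = -138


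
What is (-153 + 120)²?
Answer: 1089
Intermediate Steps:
(-153 + 120)² = (-33)² = 1089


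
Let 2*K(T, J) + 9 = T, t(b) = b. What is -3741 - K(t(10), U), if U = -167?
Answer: -7483/2 ≈ -3741.5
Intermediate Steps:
K(T, J) = -9/2 + T/2
-3741 - K(t(10), U) = -3741 - (-9/2 + (½)*10) = -3741 - (-9/2 + 5) = -3741 - 1*½ = -3741 - ½ = -7483/2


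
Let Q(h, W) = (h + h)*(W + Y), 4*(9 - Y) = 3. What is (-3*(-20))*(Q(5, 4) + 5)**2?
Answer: 975375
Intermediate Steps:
Y = 33/4 (Y = 9 - 1/4*3 = 9 - 3/4 = 33/4 ≈ 8.2500)
Q(h, W) = 2*h*(33/4 + W) (Q(h, W) = (h + h)*(W + 33/4) = (2*h)*(33/4 + W) = 2*h*(33/4 + W))
(-3*(-20))*(Q(5, 4) + 5)**2 = (-3*(-20))*((1/2)*5*(33 + 4*4) + 5)**2 = 60*((1/2)*5*(33 + 16) + 5)**2 = 60*((1/2)*5*49 + 5)**2 = 60*(245/2 + 5)**2 = 60*(255/2)**2 = 60*(65025/4) = 975375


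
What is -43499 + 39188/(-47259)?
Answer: -2055758429/47259 ≈ -43500.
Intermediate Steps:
-43499 + 39188/(-47259) = -43499 + 39188*(-1/47259) = -43499 - 39188/47259 = -2055758429/47259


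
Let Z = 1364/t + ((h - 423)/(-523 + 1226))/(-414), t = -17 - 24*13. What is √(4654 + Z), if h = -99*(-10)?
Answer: 3*√58480993813523722/10639202 ≈ 68.190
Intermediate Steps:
h = 990
t = -329 (t = -17 - 312 = -329)
Z = -44129759/10639202 (Z = 1364/(-329) + ((990 - 423)/(-523 + 1226))/(-414) = 1364*(-1/329) + (567/703)*(-1/414) = -1364/329 + (567*(1/703))*(-1/414) = -1364/329 + (567/703)*(-1/414) = -1364/329 - 63/32338 = -44129759/10639202 ≈ -4.1478)
√(4654 + Z) = √(4654 - 44129759/10639202) = √(49470716349/10639202) = 3*√58480993813523722/10639202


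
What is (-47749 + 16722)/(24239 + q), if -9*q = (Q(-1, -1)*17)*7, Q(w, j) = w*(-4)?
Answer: -279243/217675 ≈ -1.2828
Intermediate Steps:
Q(w, j) = -4*w
q = -476/9 (q = --4*(-1)*17*7/9 = -4*17*7/9 = -68*7/9 = -1/9*476 = -476/9 ≈ -52.889)
(-47749 + 16722)/(24239 + q) = (-47749 + 16722)/(24239 - 476/9) = -31027/217675/9 = -31027*9/217675 = -279243/217675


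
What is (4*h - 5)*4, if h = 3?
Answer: 28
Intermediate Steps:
(4*h - 5)*4 = (4*3 - 5)*4 = (12 - 5)*4 = 7*4 = 28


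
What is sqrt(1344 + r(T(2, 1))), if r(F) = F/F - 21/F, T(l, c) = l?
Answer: sqrt(5338)/2 ≈ 36.531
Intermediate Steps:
r(F) = 1 - 21/F
sqrt(1344 + r(T(2, 1))) = sqrt(1344 + (-21 + 2)/2) = sqrt(1344 + (1/2)*(-19)) = sqrt(1344 - 19/2) = sqrt(2669/2) = sqrt(5338)/2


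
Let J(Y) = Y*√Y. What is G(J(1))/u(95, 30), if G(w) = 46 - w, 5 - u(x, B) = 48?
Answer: -45/43 ≈ -1.0465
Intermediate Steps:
J(Y) = Y^(3/2)
u(x, B) = -43 (u(x, B) = 5 - 1*48 = 5 - 48 = -43)
G(J(1))/u(95, 30) = (46 - 1^(3/2))/(-43) = (46 - 1*1)*(-1/43) = (46 - 1)*(-1/43) = 45*(-1/43) = -45/43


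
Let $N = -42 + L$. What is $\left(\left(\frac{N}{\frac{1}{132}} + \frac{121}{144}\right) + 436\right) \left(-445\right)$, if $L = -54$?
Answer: $\frac{784029035}{144} \approx 5.4446 \cdot 10^{6}$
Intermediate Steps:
$N = -96$ ($N = -42 - 54 = -96$)
$\left(\left(\frac{N}{\frac{1}{132}} + \frac{121}{144}\right) + 436\right) \left(-445\right) = \left(\left(- \frac{96}{\frac{1}{132}} + \frac{121}{144}\right) + 436\right) \left(-445\right) = \left(\left(- 96 \frac{1}{\frac{1}{132}} + 121 \cdot \frac{1}{144}\right) + 436\right) \left(-445\right) = \left(\left(\left(-96\right) 132 + \frac{121}{144}\right) + 436\right) \left(-445\right) = \left(\left(-12672 + \frac{121}{144}\right) + 436\right) \left(-445\right) = \left(- \frac{1824647}{144} + 436\right) \left(-445\right) = \left(- \frac{1761863}{144}\right) \left(-445\right) = \frac{784029035}{144}$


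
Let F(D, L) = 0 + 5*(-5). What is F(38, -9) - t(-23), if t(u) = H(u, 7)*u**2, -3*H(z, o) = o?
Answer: 3628/3 ≈ 1209.3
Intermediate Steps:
H(z, o) = -o/3
F(D, L) = -25 (F(D, L) = 0 - 25 = -25)
t(u) = -7*u**2/3 (t(u) = (-1/3*7)*u**2 = -7*u**2/3)
F(38, -9) - t(-23) = -25 - (-7)*(-23)**2/3 = -25 - (-7)*529/3 = -25 - 1*(-3703/3) = -25 + 3703/3 = 3628/3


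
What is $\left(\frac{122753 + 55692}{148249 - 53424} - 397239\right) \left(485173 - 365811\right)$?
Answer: $- \frac{899225795478452}{18965} \approx -4.7415 \cdot 10^{10}$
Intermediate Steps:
$\left(\frac{122753 + 55692}{148249 - 53424} - 397239\right) \left(485173 - 365811\right) = \left(\frac{178445}{94825} - 397239\right) 119362 = \left(178445 \cdot \frac{1}{94825} - 397239\right) 119362 = \left(\frac{35689}{18965} - 397239\right) 119362 = \left(- \frac{7533601946}{18965}\right) 119362 = - \frac{899225795478452}{18965}$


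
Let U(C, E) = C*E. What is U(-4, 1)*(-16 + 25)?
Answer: -36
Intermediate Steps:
U(-4, 1)*(-16 + 25) = (-4*1)*(-16 + 25) = -4*9 = -36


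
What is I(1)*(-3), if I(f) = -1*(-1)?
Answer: -3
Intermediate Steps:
I(f) = 1
I(1)*(-3) = 1*(-3) = -3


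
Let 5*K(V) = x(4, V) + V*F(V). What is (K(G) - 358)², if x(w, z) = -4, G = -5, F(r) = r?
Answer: 3129361/25 ≈ 1.2517e+5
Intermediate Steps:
K(V) = -⅘ + V²/5 (K(V) = (-4 + V*V)/5 = (-4 + V²)/5 = -⅘ + V²/5)
(K(G) - 358)² = ((-⅘ + (⅕)*(-5)²) - 358)² = ((-⅘ + (⅕)*25) - 358)² = ((-⅘ + 5) - 358)² = (21/5 - 358)² = (-1769/5)² = 3129361/25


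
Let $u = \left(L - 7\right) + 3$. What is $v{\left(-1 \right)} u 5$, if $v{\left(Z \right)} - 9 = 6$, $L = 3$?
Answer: $-75$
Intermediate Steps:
$v{\left(Z \right)} = 15$ ($v{\left(Z \right)} = 9 + 6 = 15$)
$u = -1$ ($u = \left(3 - 7\right) + 3 = -4 + 3 = -1$)
$v{\left(-1 \right)} u 5 = 15 \left(-1\right) 5 = \left(-15\right) 5 = -75$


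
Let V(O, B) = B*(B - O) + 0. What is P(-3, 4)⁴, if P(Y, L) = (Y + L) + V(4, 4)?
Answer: 1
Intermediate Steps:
V(O, B) = B*(B - O)
P(Y, L) = L + Y (P(Y, L) = (Y + L) + 4*(4 - 1*4) = (L + Y) + 4*(4 - 4) = (L + Y) + 4*0 = (L + Y) + 0 = L + Y)
P(-3, 4)⁴ = (4 - 3)⁴ = 1⁴ = 1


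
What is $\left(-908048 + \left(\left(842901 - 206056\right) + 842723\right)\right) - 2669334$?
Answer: $-2097814$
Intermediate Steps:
$\left(-908048 + \left(\left(842901 - 206056\right) + 842723\right)\right) - 2669334 = \left(-908048 + \left(636845 + 842723\right)\right) - 2669334 = \left(-908048 + 1479568\right) - 2669334 = 571520 - 2669334 = -2097814$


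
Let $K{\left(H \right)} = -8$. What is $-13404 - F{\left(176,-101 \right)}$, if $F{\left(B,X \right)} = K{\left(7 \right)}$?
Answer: $-13396$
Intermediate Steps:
$F{\left(B,X \right)} = -8$
$-13404 - F{\left(176,-101 \right)} = -13404 - -8 = -13404 + 8 = -13396$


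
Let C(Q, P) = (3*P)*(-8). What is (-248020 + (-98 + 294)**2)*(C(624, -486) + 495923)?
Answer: -106392265548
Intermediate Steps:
C(Q, P) = -24*P
(-248020 + (-98 + 294)**2)*(C(624, -486) + 495923) = (-248020 + (-98 + 294)**2)*(-24*(-486) + 495923) = (-248020 + 196**2)*(11664 + 495923) = (-248020 + 38416)*507587 = -209604*507587 = -106392265548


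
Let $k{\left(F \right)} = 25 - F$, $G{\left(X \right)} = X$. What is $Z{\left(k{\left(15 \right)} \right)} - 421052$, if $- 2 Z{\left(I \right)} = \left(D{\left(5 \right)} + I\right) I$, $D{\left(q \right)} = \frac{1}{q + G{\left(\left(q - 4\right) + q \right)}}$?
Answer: $- \frac{4632127}{11} \approx -4.211 \cdot 10^{5}$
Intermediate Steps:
$D{\left(q \right)} = \frac{1}{-4 + 3 q}$ ($D{\left(q \right)} = \frac{1}{q + \left(\left(q - 4\right) + q\right)} = \frac{1}{q + \left(\left(-4 + q\right) + q\right)} = \frac{1}{q + \left(-4 + 2 q\right)} = \frac{1}{-4 + 3 q}$)
$Z{\left(I \right)} = - \frac{I \left(\frac{1}{11} + I\right)}{2}$ ($Z{\left(I \right)} = - \frac{\left(\frac{1}{-4 + 3 \cdot 5} + I\right) I}{2} = - \frac{\left(\frac{1}{-4 + 15} + I\right) I}{2} = - \frac{\left(\frac{1}{11} + I\right) I}{2} = - \frac{I \left(\frac{1}{11} + I\right)}{2}$)
$Z{\left(k{\left(15 \right)} \right)} - 421052 = - \frac{\left(25 - 15\right) \left(1 + 11 \left(25 - 15\right)\right)}{22} - 421052 = \left(- \frac{1}{22}\right) 10 \left(1 + 11 \cdot 10\right) - 421052 = \left(- \frac{1}{22}\right) 10 \left(1 + 110\right) - 421052 = \left(- \frac{1}{22}\right) 10 \cdot 111 - 421052 = - \frac{555}{11} - 421052 = - \frac{4632127}{11}$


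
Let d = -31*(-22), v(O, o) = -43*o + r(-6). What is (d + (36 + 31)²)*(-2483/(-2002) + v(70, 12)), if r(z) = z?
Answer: -414698687/154 ≈ -2.6928e+6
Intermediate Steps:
v(O, o) = -6 - 43*o (v(O, o) = -43*o - 6 = -6 - 43*o)
d = 682
(d + (36 + 31)²)*(-2483/(-2002) + v(70, 12)) = (682 + (36 + 31)²)*(-2483/(-2002) + (-6 - 43*12)) = (682 + 67²)*(-2483*(-1/2002) + (-6 - 516)) = (682 + 4489)*(191/154 - 522) = 5171*(-80197/154) = -414698687/154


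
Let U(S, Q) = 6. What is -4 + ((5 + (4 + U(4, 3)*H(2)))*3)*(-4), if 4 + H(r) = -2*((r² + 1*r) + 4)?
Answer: 1616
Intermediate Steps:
H(r) = -12 - 2*r - 2*r² (H(r) = -4 - 2*((r² + 1*r) + 4) = -4 - 2*((r² + r) + 4) = -4 - 2*((r + r²) + 4) = -4 - 2*(4 + r + r²) = -4 + (-8 - 2*r - 2*r²) = -12 - 2*r - 2*r²)
-4 + ((5 + (4 + U(4, 3)*H(2)))*3)*(-4) = -4 + ((5 + (4 + 6*(-12 - 2*2 - 2*2²)))*3)*(-4) = -4 + ((5 + (4 + 6*(-12 - 4 - 2*4)))*3)*(-4) = -4 + ((5 + (4 + 6*(-12 - 4 - 8)))*3)*(-4) = -4 + ((5 + (4 + 6*(-24)))*3)*(-4) = -4 + ((5 + (4 - 144))*3)*(-4) = -4 + ((5 - 140)*3)*(-4) = -4 - 135*3*(-4) = -4 - 405*(-4) = -4 + 1620 = 1616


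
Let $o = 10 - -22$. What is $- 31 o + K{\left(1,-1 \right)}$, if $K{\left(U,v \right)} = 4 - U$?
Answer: $-989$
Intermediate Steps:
$o = 32$ ($o = 10 + 22 = 32$)
$- 31 o + K{\left(1,-1 \right)} = \left(-31\right) 32 + \left(4 - 1\right) = -992 + \left(4 - 1\right) = -992 + 3 = -989$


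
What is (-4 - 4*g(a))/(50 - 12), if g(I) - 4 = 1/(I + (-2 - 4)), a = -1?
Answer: -68/133 ≈ -0.51128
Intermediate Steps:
g(I) = 4 + 1/(-6 + I) (g(I) = 4 + 1/(I + (-2 - 4)) = 4 + 1/(I - 6) = 4 + 1/(-6 + I))
(-4 - 4*g(a))/(50 - 12) = (-4 - 4*(-23 + 4*(-1))/(-6 - 1))/(50 - 12) = (-4 - 4*(-23 - 4)/(-7))/38 = (-4 - (-4)*(-27)/7)/38 = (-4 - 4*27/7)/38 = (-4 - 108/7)/38 = (1/38)*(-136/7) = -68/133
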